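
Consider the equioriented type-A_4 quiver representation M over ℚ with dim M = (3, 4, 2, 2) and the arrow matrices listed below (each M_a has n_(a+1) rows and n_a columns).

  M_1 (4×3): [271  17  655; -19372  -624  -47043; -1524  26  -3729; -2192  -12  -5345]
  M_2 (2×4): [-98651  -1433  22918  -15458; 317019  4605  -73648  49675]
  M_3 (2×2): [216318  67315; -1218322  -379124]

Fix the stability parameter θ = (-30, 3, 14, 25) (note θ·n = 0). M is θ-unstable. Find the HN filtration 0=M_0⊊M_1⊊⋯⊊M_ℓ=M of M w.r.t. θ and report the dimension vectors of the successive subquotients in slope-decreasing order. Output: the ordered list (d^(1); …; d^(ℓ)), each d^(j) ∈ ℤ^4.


Barcode: M ≅ I[1,2], I[1,4]^2, I[2,2]. HN layers by μ_θ (4 steps, strictly decreasing):
  μ^(1)=25; μ^(2)=14; μ^(3)=3; μ^(4)=-30

((0, 0, 0, 2); (0, 0, 2, 0); (0, 4, 0, 0); (3, 0, 0, 0))


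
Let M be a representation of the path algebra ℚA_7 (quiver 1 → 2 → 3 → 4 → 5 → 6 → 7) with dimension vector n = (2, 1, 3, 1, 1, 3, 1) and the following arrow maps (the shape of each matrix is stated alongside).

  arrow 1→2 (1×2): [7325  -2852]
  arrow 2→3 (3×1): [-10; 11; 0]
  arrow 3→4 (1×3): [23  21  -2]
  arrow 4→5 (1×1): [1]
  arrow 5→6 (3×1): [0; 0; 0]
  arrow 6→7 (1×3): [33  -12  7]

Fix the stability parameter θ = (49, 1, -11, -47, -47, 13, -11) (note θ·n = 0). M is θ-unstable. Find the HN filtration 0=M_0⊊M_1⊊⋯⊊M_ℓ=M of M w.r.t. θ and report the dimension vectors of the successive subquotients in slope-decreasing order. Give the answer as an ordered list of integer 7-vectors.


Interval decomposition of M: I[1,1], I[1,5], I[3,3]^2, I[6,6]^2, I[6,7].
HN type (ℓ=4): μ^(1)=49; μ^(2)=13; μ^(3)=1; μ^(4)=-11

((1, 0, 0, 0, 0, 0, 0); (0, 0, 0, 0, 0, 2, 0); (0, 0, 0, 0, 0, 1, 1); (1, 1, 3, 1, 1, 0, 0))


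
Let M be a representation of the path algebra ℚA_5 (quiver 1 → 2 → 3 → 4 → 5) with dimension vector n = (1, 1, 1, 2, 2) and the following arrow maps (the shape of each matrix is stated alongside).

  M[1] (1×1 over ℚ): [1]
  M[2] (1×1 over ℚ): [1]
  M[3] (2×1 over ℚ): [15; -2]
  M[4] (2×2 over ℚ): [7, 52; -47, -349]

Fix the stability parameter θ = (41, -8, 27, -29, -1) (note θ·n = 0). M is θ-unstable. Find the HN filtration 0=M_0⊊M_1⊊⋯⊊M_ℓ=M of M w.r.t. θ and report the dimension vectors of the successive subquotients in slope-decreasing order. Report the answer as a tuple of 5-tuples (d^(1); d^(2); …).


Barcode: M ≅ I[1,5], I[4,5]. HN layers by μ_θ (3 steps, strictly decreasing):
  μ^(1)=6; μ^(2)=-1; μ^(3)=-29

((1, 1, 1, 1, 1); (0, 0, 0, 0, 1); (0, 0, 0, 1, 0))


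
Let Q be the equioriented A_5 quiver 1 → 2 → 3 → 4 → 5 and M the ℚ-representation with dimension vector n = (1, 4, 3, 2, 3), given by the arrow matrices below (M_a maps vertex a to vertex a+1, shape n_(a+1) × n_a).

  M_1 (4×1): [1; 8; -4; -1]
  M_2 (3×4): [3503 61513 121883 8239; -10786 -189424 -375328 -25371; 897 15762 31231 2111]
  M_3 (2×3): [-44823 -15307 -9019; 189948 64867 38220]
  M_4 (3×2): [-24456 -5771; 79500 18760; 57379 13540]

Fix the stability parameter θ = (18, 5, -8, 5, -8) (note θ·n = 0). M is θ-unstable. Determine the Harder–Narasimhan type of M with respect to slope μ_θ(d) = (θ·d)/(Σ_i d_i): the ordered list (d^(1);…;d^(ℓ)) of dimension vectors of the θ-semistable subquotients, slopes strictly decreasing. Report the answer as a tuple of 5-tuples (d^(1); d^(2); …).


Barcode: M ≅ I[1,5], I[2,2], I[2,3], I[2,5], I[5,5]. HN layers by μ_θ (4 steps, strictly decreasing):
  μ^(1)=5; μ^(2)=12/5; μ^(3)=-3/2; μ^(4)=-8

((0, 1, 0, 0, 0); (1, 1, 1, 1, 1); (0, 2, 2, 1, 1); (0, 0, 0, 0, 1))


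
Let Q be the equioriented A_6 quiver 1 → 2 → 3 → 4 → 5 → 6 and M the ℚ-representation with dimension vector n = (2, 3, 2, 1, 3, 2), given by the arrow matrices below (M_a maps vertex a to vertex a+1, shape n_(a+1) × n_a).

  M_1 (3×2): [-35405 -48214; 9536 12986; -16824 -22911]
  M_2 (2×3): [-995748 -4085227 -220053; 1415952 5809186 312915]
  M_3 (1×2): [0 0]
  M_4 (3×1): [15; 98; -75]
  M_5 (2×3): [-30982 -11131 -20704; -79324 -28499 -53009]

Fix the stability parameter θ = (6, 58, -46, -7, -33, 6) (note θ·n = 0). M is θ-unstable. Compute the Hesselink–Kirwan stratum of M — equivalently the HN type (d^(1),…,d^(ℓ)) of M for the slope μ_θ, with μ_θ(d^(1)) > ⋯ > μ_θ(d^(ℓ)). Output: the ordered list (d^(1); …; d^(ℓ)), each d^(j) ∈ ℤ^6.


Interval decomposition of M: I[1,3]^2, I[2,2], I[4,6], I[5,5], I[5,6].
HN type (ℓ=4): μ^(1)=58; μ^(2)=6; μ^(3)=-20; μ^(4)=-33

((0, 1, 0, 0, 0, 0); (2, 2, 2, 0, 0, 2); (0, 0, 0, 1, 1, 0); (0, 0, 0, 0, 2, 0))


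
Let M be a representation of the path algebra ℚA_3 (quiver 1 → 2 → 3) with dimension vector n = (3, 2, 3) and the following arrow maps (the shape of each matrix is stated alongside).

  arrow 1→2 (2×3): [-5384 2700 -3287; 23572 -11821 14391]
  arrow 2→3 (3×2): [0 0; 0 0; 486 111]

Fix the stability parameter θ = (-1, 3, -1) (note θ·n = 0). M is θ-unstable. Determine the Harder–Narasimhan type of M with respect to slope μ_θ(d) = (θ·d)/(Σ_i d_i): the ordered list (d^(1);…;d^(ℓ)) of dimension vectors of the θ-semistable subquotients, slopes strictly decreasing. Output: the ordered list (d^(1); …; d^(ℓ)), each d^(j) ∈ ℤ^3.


Interval decomposition of M: I[1,1], I[1,2], I[1,3], I[3,3]^2.
HN type (ℓ=3): μ^(1)=3; μ^(2)=1; μ^(3)=-1

((0, 1, 0); (0, 1, 1); (3, 0, 2))


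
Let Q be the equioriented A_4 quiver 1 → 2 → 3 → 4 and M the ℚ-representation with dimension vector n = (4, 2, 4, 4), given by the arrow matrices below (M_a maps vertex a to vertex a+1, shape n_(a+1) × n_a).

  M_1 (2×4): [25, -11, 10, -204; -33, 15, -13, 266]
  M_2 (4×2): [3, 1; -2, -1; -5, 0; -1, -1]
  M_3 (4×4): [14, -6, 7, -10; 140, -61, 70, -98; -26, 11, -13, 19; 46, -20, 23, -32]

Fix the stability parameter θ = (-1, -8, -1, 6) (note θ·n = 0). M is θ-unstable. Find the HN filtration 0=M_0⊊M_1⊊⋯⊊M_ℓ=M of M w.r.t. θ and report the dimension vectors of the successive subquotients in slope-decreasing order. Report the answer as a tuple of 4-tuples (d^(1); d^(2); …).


Via rank(M_{q-1}∘⋯∘M_p): M ≅ I[1,1]^2, I[1,4]^2, I[3,3], I[3,4], I[4,4].
μ_θ-semistable layers: μ^(1)=6; μ^(2)=-1; μ^(3)=-9/2

((0, 0, 0, 4); (2, 0, 4, 0); (2, 2, 0, 0))


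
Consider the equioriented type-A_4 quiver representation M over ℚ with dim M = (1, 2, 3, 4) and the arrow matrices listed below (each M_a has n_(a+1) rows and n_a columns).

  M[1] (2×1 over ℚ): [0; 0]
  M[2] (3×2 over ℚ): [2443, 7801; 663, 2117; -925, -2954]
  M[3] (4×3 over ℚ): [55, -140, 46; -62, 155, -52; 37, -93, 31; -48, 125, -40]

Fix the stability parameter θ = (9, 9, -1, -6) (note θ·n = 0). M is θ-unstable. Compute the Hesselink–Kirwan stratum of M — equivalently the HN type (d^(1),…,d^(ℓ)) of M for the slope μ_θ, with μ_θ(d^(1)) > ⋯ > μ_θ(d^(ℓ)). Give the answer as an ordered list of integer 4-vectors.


Interval decomposition of M: I[1,1], I[2,4]^2, I[3,4], I[4,4].
HN type (ℓ=4): μ^(1)=9; μ^(2)=2/3; μ^(3)=-7/2; μ^(4)=-6

((1, 0, 0, 0); (0, 2, 2, 2); (0, 0, 1, 1); (0, 0, 0, 1))


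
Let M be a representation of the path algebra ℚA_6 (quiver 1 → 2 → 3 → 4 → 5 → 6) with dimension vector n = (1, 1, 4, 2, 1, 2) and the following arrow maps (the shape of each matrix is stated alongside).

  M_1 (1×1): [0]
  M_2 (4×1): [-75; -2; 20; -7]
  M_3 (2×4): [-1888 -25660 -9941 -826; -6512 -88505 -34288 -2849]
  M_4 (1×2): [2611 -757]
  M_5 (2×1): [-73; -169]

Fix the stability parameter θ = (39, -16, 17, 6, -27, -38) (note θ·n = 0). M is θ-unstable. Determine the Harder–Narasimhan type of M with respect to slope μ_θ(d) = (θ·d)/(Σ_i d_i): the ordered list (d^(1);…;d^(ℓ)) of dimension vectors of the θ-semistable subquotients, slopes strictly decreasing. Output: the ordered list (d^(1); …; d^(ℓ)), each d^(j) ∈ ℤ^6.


Interval decomposition of M: I[1,1], I[2,6], I[3,3]^2, I[3,4], I[6,6].
HN type (ℓ=6): μ^(1)=39; μ^(2)=17; μ^(3)=23/2; μ^(4)=-21/2; μ^(5)=-16; μ^(6)=-38

((1, 0, 0, 0, 0, 0); (0, 0, 2, 0, 0, 0); (0, 0, 1, 1, 0, 0); (0, 0, 1, 1, 1, 1); (0, 1, 0, 0, 0, 0); (0, 0, 0, 0, 0, 1))


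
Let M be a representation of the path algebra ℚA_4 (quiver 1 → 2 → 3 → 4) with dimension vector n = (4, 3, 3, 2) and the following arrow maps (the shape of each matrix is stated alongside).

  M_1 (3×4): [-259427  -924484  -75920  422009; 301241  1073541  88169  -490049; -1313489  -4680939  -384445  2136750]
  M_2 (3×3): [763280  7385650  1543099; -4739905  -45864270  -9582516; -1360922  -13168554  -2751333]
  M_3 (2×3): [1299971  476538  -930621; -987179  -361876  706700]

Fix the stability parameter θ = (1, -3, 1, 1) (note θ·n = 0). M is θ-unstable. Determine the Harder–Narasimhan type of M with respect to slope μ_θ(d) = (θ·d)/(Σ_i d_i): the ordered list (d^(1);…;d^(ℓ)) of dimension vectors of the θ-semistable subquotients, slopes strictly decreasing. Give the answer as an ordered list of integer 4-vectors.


Barcode: M ≅ I[1,1], I[1,2], I[1,3], I[1,4], I[3,4]. HN layers by μ_θ (2 steps, strictly decreasing):
  μ^(1)=1; μ^(2)=-1

((1, 0, 3, 2); (3, 3, 0, 0))


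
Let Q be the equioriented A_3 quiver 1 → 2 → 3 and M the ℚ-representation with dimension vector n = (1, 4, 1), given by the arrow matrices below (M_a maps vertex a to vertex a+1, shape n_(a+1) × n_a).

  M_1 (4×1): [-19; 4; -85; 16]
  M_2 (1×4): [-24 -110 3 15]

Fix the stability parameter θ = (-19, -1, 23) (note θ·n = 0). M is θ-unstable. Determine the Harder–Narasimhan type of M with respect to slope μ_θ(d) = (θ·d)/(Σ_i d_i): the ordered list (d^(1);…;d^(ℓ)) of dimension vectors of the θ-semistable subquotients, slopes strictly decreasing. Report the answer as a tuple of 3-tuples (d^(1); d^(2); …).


Interval decomposition of M: I[1,3], I[2,2]^3.
HN type (ℓ=3): μ^(1)=23; μ^(2)=-1; μ^(3)=-19

((0, 0, 1); (0, 4, 0); (1, 0, 0))


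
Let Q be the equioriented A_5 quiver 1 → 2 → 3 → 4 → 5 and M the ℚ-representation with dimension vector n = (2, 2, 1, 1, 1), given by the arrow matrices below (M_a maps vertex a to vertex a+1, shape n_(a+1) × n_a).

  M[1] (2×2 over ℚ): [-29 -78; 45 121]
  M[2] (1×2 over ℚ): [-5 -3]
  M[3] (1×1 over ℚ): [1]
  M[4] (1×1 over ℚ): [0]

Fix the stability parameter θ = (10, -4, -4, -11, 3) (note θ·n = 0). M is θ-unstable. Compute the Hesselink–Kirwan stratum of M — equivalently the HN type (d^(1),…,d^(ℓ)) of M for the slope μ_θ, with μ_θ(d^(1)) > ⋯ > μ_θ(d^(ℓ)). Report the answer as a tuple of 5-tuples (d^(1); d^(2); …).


Barcode: M ≅ I[1,2], I[1,4], I[5,5]. HN layers by μ_θ (2 steps, strictly decreasing):
  μ^(1)=3; μ^(2)=-9/4

((1, 1, 0, 0, 1); (1, 1, 1, 1, 0))


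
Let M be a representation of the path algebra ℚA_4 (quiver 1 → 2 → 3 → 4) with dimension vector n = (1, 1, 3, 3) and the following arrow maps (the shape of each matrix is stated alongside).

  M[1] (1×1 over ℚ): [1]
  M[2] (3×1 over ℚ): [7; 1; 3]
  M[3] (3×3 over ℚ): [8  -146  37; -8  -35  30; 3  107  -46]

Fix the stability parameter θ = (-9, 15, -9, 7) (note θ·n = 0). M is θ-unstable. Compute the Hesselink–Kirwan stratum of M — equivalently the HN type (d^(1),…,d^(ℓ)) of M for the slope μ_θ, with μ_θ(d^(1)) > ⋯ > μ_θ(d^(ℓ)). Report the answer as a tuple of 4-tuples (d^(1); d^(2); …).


Via rank(M_{q-1}∘⋯∘M_p): M ≅ I[1,4], I[3,4]^2.
μ_θ-semistable layers: μ^(1)=7; μ^(2)=3; μ^(3)=-9

((0, 0, 0, 3); (0, 1, 1, 0); (1, 0, 2, 0))


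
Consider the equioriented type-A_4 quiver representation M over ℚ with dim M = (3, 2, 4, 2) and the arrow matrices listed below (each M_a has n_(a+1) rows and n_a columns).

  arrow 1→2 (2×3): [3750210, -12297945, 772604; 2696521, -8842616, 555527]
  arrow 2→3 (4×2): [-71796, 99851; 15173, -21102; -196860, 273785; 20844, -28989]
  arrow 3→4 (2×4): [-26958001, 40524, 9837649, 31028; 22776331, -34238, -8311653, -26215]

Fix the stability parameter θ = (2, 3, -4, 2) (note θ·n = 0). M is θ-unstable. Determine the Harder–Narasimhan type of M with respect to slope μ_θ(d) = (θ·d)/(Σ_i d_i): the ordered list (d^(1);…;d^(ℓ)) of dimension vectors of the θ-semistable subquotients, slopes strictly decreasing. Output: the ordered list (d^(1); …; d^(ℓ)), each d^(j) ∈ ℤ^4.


Barcode: M ≅ I[1,1], I[1,3], I[1,4], I[3,3], I[3,4]. HN layers by μ_θ (3 steps, strictly decreasing):
  μ^(1)=2; μ^(2)=1/3; μ^(3)=-4

((1, 0, 0, 2); (2, 2, 2, 0); (0, 0, 2, 0))


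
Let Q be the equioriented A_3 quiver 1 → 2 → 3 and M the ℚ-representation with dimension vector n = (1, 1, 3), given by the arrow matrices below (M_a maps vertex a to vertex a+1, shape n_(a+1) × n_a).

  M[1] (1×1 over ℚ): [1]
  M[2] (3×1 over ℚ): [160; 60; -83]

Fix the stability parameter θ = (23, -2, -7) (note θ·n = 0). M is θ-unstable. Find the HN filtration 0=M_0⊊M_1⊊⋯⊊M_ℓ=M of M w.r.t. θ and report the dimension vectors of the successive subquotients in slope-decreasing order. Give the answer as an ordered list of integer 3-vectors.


Via rank(M_{q-1}∘⋯∘M_p): M ≅ I[1,3], I[3,3]^2.
μ_θ-semistable layers: μ^(1)=14/3; μ^(2)=-7

((1, 1, 1); (0, 0, 2))


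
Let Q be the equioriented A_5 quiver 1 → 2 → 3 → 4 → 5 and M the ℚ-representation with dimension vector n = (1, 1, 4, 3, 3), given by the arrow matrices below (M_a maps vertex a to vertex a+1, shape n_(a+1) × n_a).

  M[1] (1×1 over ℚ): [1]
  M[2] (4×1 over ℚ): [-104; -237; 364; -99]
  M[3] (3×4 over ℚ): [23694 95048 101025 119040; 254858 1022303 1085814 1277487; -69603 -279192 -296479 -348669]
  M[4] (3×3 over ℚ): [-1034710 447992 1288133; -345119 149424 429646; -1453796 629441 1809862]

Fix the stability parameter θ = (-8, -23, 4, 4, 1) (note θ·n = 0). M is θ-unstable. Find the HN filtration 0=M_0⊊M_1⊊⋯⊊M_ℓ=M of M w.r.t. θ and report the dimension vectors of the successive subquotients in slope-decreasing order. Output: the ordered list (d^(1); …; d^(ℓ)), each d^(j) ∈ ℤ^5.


Barcode: M ≅ I[1,5], I[3,3], I[3,5]^2. HN layers by μ_θ (3 steps, strictly decreasing):
  μ^(1)=4; μ^(2)=3; μ^(3)=-31/2

((0, 0, 1, 0, 0); (0, 0, 3, 3, 3); (1, 1, 0, 0, 0))


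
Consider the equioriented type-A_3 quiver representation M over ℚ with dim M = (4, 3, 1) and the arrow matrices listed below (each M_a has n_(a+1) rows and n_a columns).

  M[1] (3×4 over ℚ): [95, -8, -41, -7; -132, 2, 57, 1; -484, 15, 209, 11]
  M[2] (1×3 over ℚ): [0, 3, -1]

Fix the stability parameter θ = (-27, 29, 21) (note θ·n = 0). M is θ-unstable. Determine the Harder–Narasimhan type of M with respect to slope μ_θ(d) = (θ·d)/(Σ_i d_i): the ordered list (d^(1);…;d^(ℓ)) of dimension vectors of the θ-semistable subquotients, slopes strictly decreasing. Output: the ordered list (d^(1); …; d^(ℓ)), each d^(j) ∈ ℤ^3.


Via rank(M_{q-1}∘⋯∘M_p): M ≅ I[1,1], I[1,2]^2, I[1,3].
μ_θ-semistable layers: μ^(1)=29; μ^(2)=25; μ^(3)=-27

((0, 2, 0); (0, 1, 1); (4, 0, 0))


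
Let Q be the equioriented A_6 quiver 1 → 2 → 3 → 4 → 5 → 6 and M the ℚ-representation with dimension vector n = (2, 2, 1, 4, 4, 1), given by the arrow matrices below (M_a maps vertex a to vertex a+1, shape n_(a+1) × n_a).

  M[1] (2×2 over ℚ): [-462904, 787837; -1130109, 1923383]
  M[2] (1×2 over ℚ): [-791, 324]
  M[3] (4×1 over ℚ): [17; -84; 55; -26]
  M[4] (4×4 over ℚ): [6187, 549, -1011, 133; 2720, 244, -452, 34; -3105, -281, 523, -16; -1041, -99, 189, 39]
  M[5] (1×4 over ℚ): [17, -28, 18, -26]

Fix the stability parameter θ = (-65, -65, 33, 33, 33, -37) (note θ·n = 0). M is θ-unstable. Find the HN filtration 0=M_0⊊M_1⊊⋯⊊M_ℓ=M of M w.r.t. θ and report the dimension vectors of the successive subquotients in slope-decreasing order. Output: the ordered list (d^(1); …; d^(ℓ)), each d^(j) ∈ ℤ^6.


Interval decomposition of M: I[1,2], I[1,4], I[4,4], I[4,5], I[4,6], I[5,5]^2.
HN type (ℓ=3): μ^(1)=33; μ^(2)=29/3; μ^(3)=-65

((0, 0, 1, 3, 3, 0); (0, 0, 0, 1, 1, 1); (2, 2, 0, 0, 0, 0))


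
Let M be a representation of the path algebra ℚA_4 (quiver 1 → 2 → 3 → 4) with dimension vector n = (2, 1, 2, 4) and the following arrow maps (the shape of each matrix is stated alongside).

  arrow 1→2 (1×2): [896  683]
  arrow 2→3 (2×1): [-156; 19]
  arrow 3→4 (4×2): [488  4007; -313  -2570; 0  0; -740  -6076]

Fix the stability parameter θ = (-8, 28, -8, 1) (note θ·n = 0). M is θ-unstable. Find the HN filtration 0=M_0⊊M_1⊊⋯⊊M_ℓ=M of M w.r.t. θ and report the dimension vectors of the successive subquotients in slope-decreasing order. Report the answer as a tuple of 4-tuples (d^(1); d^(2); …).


Via rank(M_{q-1}∘⋯∘M_p): M ≅ I[1,1], I[1,4], I[3,4], I[4,4]^2.
μ_θ-semistable layers: μ^(1)=7; μ^(2)=1; μ^(3)=-8

((0, 1, 1, 1); (0, 0, 0, 3); (2, 0, 1, 0))


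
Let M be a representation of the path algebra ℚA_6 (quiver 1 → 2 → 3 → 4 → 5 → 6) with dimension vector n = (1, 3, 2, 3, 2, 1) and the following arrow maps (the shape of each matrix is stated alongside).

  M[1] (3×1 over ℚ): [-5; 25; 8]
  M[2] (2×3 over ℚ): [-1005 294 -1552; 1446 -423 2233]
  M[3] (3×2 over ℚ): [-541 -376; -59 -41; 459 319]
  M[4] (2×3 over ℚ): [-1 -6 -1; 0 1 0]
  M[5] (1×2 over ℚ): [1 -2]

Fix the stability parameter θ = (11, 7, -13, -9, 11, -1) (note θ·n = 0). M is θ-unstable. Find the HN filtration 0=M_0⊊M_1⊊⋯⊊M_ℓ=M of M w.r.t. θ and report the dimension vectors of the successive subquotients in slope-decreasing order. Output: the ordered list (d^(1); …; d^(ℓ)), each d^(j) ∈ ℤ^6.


Via rank(M_{q-1}∘⋯∘M_p): M ≅ I[1,6], I[2,2], I[2,5], I[4,4].
μ_θ-semistable layers: μ^(1)=11; μ^(2)=7; μ^(3)=5; μ^(4)=-1; μ^(5)=-5; μ^(6)=-9

((0, 0, 0, 0, 1, 0); (0, 1, 0, 0, 0, 0); (0, 0, 0, 0, 1, 1); (1, 1, 1, 1, 0, 0); (0, 1, 1, 1, 0, 0); (0, 0, 0, 1, 0, 0))


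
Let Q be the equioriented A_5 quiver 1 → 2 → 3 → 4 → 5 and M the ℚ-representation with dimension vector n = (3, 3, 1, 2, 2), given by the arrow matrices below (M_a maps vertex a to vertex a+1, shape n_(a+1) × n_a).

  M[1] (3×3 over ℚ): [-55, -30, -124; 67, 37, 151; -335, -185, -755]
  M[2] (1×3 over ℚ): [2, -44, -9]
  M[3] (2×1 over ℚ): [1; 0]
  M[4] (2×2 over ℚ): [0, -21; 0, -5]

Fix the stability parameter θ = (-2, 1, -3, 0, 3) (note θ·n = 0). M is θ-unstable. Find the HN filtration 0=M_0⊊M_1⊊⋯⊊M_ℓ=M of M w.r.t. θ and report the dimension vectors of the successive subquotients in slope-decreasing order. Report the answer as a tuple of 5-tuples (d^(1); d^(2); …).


Via rank(M_{q-1}∘⋯∘M_p): M ≅ I[1,1], I[1,2], I[1,4], I[2,2], I[4,5], I[5,5].
μ_θ-semistable layers: μ^(1)=3; μ^(2)=1; μ^(3)=0; μ^(4)=-1; μ^(5)=-2

((0, 0, 0, 0, 2); (0, 2, 0, 0, 0); (0, 0, 0, 2, 0); (0, 1, 1, 0, 0); (3, 0, 0, 0, 0))


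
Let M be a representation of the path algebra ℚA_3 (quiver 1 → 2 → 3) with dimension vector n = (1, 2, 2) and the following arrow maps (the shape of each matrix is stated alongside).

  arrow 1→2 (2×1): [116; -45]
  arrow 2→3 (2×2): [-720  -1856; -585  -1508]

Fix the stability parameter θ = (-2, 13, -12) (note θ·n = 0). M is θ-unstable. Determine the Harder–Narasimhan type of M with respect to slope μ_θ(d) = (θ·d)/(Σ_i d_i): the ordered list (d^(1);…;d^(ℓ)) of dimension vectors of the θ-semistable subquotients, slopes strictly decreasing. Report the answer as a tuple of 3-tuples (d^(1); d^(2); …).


Interval decomposition of M: I[1,2], I[2,3], I[3,3].
HN type (ℓ=4): μ^(1)=13; μ^(2)=1/2; μ^(3)=-2; μ^(4)=-12

((0, 1, 0); (0, 1, 1); (1, 0, 0); (0, 0, 1))


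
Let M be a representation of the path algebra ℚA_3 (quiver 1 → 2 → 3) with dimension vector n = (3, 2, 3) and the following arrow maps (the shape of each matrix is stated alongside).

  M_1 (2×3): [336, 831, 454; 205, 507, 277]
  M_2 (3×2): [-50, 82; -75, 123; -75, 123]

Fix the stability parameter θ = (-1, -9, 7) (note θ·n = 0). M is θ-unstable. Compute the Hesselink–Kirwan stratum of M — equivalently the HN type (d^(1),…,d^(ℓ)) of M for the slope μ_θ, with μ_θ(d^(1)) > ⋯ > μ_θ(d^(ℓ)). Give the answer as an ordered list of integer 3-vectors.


Barcode: M ≅ I[1,1], I[1,2], I[1,3], I[3,3]^2. HN layers by μ_θ (3 steps, strictly decreasing):
  μ^(1)=7; μ^(2)=-1; μ^(3)=-5

((0, 0, 3); (1, 0, 0); (2, 2, 0))


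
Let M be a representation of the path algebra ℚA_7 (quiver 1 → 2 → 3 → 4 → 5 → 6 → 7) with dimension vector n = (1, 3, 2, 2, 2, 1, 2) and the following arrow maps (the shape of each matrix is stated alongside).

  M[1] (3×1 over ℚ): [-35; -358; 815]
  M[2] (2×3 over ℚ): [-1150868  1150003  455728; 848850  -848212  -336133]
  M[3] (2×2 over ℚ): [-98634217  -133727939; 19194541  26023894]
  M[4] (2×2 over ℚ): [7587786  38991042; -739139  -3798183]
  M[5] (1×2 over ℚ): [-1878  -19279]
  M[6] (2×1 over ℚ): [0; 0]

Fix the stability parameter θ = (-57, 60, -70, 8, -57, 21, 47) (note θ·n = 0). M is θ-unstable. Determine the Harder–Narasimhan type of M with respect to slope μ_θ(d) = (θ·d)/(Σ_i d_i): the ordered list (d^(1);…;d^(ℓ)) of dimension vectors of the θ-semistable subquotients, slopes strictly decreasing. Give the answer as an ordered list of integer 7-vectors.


Interval decomposition of M: I[1,6], I[2,2], I[2,4], I[5,5], I[7,7]^2.
HN type (ℓ=7): μ^(1)=60; μ^(2)=47; μ^(3)=21; μ^(4)=8; μ^(5)=-5; μ^(6)=-59/4; μ^(7)=-57

((0, 1, 0, 0, 0, 0, 0); (0, 0, 0, 0, 0, 0, 2); (0, 0, 0, 0, 0, 1, 0); (0, 0, 0, 1, 0, 0, 0); (0, 1, 1, 0, 0, 0, 0); (0, 1, 1, 1, 1, 0, 0); (1, 0, 0, 0, 1, 0, 0))


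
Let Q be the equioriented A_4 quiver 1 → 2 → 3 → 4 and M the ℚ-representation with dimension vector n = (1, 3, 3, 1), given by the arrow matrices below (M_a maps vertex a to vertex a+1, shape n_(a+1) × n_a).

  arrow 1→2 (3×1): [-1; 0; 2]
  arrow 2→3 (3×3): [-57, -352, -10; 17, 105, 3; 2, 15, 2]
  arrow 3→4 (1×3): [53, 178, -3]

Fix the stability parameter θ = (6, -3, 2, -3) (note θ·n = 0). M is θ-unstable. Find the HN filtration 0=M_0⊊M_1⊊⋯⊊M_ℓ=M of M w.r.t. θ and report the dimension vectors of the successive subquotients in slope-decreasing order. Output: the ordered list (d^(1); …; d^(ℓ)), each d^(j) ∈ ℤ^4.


Interval decomposition of M: I[1,4], I[2,3]^2.
HN type (ℓ=3): μ^(1)=2; μ^(2)=1/2; μ^(3)=-3

((0, 0, 2, 0); (1, 1, 1, 1); (0, 2, 0, 0))


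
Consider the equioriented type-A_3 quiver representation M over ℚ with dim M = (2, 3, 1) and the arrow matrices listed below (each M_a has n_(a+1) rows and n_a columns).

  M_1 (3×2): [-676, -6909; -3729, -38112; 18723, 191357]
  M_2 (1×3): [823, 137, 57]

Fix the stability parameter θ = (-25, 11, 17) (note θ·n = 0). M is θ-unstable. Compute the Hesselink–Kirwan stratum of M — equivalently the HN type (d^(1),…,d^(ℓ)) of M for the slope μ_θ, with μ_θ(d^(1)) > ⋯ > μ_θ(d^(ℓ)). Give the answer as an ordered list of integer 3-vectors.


Barcode: M ≅ I[1,2], I[1,3], I[2,2]. HN layers by μ_θ (3 steps, strictly decreasing):
  μ^(1)=17; μ^(2)=11; μ^(3)=-25

((0, 0, 1); (0, 3, 0); (2, 0, 0))


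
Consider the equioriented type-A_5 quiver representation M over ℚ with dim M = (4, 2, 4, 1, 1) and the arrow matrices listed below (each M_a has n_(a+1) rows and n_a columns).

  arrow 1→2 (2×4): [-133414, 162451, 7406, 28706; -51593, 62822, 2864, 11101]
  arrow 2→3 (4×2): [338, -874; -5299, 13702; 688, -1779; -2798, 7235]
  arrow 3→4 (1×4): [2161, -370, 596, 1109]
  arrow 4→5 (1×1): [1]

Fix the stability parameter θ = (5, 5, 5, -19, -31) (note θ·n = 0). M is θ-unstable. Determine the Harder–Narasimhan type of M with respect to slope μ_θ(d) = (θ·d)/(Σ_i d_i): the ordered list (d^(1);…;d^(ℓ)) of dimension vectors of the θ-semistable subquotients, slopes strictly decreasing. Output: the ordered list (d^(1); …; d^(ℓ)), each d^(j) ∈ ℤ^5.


Barcode: M ≅ I[1,1]^2, I[1,3], I[1,5], I[3,3]^2. HN layers by μ_θ (2 steps, strictly decreasing):
  μ^(1)=5; μ^(2)=-7

((3, 1, 3, 0, 0); (1, 1, 1, 1, 1))


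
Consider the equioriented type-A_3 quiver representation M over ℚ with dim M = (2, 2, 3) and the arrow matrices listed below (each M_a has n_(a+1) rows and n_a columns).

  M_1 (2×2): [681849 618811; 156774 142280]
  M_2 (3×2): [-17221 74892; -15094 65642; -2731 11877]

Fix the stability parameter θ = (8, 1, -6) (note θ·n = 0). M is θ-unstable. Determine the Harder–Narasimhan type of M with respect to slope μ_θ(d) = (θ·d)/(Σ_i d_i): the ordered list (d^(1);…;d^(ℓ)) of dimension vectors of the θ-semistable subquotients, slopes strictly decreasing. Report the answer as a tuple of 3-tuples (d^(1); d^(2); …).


Via rank(M_{q-1}∘⋯∘M_p): M ≅ I[1,3]^2, I[3,3].
μ_θ-semistable layers: μ^(1)=1; μ^(2)=-6

((2, 2, 2); (0, 0, 1))


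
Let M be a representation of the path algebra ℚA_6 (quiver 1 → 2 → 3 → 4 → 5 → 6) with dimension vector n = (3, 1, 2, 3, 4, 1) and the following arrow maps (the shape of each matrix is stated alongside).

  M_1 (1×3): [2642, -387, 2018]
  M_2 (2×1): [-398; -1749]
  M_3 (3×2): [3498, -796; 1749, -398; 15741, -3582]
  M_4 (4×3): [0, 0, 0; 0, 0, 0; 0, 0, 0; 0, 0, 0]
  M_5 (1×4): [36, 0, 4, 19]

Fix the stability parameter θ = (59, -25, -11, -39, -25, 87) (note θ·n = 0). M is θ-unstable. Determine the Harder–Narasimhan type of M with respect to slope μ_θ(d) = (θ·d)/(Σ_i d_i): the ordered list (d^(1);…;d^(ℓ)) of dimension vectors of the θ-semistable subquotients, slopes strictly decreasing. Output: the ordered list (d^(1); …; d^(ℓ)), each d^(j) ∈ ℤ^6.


Via rank(M_{q-1}∘⋯∘M_p): M ≅ I[1,1]^2, I[1,3], I[3,4], I[4,4]^2, I[5,5]^3, I[5,6].
μ_θ-semistable layers: μ^(1)=87; μ^(2)=59; μ^(3)=23/3; μ^(4)=-25; μ^(5)=-39

((0, 0, 0, 0, 0, 1); (2, 0, 0, 0, 0, 0); (1, 1, 1, 0, 0, 0); (0, 0, 1, 1, 4, 0); (0, 0, 0, 2, 0, 0))


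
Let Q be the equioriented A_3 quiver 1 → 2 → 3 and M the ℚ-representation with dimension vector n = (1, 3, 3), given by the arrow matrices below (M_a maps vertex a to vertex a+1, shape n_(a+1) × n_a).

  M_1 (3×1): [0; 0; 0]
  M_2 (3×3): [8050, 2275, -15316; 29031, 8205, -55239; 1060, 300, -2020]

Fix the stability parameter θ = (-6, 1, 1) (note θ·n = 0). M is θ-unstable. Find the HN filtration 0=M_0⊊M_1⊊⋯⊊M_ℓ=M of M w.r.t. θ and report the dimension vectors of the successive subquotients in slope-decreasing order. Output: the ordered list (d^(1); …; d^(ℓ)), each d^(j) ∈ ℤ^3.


Interval decomposition of M: I[1,1], I[2,2], I[2,3]^2, I[3,3].
HN type (ℓ=2): μ^(1)=1; μ^(2)=-6

((0, 3, 3); (1, 0, 0))


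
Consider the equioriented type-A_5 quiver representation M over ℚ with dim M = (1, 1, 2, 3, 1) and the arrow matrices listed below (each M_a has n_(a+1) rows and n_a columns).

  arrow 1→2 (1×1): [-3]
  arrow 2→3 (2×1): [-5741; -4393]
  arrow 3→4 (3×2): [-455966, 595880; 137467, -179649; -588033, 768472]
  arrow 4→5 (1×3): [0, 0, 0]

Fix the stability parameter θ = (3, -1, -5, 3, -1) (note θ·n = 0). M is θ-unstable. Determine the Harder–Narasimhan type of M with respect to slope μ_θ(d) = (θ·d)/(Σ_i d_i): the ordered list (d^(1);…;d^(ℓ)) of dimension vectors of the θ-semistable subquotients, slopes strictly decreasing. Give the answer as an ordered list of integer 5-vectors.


Via rank(M_{q-1}∘⋯∘M_p): M ≅ I[1,4], I[3,4], I[4,4], I[5,5].
μ_θ-semistable layers: μ^(1)=3; μ^(2)=-1; μ^(3)=-5

((0, 0, 0, 3, 0); (1, 1, 1, 0, 1); (0, 0, 1, 0, 0))


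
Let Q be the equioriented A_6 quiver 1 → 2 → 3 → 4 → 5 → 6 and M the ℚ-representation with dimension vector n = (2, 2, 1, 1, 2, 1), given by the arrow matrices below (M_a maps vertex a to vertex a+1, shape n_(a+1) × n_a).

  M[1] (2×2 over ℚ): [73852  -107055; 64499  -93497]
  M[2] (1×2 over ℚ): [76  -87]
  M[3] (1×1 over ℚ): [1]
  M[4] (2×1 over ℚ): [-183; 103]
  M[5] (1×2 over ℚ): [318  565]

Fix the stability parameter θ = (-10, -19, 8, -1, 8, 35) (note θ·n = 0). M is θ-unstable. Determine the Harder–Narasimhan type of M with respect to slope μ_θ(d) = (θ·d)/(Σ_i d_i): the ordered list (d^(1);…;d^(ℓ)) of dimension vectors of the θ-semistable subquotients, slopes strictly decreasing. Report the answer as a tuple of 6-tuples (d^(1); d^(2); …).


Interval decomposition of M: I[1,2], I[1,6], I[5,5].
HN type (ℓ=4): μ^(1)=35; μ^(2)=8; μ^(3)=7/2; μ^(4)=-29/2

((0, 0, 0, 0, 0, 1); (0, 0, 0, 0, 2, 0); (0, 0, 1, 1, 0, 0); (2, 2, 0, 0, 0, 0))


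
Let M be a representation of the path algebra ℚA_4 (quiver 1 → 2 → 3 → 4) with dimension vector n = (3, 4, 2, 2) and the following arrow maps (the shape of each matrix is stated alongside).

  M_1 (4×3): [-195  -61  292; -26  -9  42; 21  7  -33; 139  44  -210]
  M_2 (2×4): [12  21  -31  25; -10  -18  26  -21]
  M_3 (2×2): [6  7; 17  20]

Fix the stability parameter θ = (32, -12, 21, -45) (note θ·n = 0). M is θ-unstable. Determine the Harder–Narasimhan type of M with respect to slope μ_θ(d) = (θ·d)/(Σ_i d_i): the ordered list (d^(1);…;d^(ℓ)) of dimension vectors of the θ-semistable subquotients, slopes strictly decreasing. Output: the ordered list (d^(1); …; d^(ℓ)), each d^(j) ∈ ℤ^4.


Via rank(M_{q-1}∘⋯∘M_p): M ≅ I[1,2], I[1,4]^2, I[2,2].
μ_θ-semistable layers: μ^(1)=10; μ^(2)=-1; μ^(3)=-12

((1, 1, 0, 0); (2, 2, 2, 2); (0, 1, 0, 0))


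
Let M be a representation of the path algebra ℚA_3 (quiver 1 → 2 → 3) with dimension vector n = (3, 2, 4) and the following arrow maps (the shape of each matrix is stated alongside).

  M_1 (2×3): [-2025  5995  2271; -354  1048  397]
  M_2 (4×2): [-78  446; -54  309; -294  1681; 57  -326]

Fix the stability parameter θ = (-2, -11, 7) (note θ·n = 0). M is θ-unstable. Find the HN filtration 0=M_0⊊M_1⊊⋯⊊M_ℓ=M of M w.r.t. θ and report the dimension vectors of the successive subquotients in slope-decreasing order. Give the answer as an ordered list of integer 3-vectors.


Barcode: M ≅ I[1,1], I[1,3]^2, I[3,3]^2. HN layers by μ_θ (3 steps, strictly decreasing):
  μ^(1)=7; μ^(2)=-2; μ^(3)=-13/2

((0, 0, 4); (1, 0, 0); (2, 2, 0))


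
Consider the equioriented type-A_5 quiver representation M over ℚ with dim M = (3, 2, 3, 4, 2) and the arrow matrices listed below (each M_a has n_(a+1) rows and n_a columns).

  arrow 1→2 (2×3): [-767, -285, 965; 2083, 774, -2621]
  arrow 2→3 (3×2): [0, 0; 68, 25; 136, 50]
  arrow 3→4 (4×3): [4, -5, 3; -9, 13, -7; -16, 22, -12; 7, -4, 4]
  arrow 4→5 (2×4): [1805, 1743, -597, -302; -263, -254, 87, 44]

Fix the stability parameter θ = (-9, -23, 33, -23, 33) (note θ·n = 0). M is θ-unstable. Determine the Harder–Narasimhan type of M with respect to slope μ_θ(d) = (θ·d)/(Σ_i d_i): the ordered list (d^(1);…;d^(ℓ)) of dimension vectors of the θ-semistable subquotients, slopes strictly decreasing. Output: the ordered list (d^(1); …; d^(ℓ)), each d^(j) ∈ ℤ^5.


Interval decomposition of M: I[1,1], I[1,2], I[1,5], I[3,4], I[3,5], I[4,4].
HN type (ℓ=5): μ^(1)=33; μ^(2)=5; μ^(3)=-9; μ^(4)=-16; μ^(5)=-23

((0, 0, 0, 0, 2); (0, 0, 3, 3, 0); (1, 0, 0, 0, 0); (2, 2, 0, 0, 0); (0, 0, 0, 1, 0))


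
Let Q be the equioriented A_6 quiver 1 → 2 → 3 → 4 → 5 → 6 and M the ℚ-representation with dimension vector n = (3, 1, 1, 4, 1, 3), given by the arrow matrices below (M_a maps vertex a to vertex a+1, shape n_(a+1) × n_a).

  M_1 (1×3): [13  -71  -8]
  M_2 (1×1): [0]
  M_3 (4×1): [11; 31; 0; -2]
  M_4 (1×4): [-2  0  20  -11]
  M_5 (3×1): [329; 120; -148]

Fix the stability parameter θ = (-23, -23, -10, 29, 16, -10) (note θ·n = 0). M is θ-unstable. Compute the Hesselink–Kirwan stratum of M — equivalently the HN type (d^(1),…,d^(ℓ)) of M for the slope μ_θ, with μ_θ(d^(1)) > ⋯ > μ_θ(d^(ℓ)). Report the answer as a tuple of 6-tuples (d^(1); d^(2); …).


Interval decomposition of M: I[1,1]^2, I[1,2], I[3,4], I[4,4]^2, I[4,6], I[6,6]^2.
HN type (ℓ=4): μ^(1)=29; μ^(2)=35/3; μ^(3)=-10; μ^(4)=-23

((0, 0, 0, 3, 0, 0); (0, 0, 0, 1, 1, 1); (0, 0, 1, 0, 0, 2); (3, 1, 0, 0, 0, 0))


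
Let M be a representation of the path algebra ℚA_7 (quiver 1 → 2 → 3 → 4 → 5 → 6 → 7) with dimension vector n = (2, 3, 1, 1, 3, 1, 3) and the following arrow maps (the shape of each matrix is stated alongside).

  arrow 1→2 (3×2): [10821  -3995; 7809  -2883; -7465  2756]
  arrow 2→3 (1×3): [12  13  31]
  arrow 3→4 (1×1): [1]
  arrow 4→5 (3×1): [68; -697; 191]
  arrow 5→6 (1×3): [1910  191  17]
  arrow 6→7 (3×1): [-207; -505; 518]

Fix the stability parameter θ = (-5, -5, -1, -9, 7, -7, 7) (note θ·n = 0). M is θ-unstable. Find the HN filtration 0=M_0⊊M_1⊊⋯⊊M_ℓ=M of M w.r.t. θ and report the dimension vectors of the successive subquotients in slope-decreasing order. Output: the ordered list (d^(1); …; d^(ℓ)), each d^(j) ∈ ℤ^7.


Interval decomposition of M: I[1,2], I[1,5], I[2,2], I[5,5], I[5,7], I[7,7]^2.
HN type (ℓ=3): μ^(1)=7; μ^(2)=0; μ^(3)=-5

((0, 0, 0, 0, 2, 0, 3); (0, 0, 0, 0, 1, 1, 0); (2, 3, 1, 1, 0, 0, 0))


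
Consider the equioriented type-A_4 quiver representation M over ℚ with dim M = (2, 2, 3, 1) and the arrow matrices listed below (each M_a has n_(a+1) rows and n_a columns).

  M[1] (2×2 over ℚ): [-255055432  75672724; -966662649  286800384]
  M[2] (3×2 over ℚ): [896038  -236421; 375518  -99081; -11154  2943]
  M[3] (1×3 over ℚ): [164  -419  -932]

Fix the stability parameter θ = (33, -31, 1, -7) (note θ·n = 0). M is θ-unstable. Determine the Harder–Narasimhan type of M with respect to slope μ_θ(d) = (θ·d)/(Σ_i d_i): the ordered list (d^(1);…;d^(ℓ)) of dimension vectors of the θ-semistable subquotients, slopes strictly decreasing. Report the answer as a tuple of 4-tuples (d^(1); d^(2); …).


Barcode: M ≅ I[1,2], I[1,4], I[3,3]^2. HN layers by μ_θ (2 steps, strictly decreasing):
  μ^(1)=1; μ^(2)=-1

((1, 1, 2, 0); (1, 1, 1, 1))


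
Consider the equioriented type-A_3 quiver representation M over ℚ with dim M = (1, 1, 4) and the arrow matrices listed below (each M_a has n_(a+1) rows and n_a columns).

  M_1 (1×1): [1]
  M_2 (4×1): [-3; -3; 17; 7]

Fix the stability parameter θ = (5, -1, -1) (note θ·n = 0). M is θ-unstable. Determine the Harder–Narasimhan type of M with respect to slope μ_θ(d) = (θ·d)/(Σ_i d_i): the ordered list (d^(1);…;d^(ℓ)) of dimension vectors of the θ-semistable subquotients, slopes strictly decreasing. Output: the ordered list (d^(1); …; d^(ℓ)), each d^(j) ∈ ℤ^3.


Interval decomposition of M: I[1,3], I[3,3]^3.
HN type (ℓ=2): μ^(1)=1; μ^(2)=-1

((1, 1, 1); (0, 0, 3))


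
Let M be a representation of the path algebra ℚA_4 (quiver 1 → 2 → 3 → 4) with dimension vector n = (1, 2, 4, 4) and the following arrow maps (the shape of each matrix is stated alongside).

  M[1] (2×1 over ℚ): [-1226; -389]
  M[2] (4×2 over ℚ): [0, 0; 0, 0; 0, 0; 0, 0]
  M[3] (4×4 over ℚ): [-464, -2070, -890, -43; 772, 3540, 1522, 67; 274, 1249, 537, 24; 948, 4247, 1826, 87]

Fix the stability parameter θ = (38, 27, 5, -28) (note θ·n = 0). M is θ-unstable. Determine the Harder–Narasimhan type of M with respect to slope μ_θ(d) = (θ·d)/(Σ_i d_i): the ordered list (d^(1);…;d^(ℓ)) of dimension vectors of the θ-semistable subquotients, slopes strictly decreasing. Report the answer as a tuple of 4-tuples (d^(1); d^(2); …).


Barcode: M ≅ I[1,2], I[2,2], I[3,4]^4. HN layers by μ_θ (3 steps, strictly decreasing):
  μ^(1)=65/2; μ^(2)=27; μ^(3)=-23/2

((1, 1, 0, 0); (0, 1, 0, 0); (0, 0, 4, 4))


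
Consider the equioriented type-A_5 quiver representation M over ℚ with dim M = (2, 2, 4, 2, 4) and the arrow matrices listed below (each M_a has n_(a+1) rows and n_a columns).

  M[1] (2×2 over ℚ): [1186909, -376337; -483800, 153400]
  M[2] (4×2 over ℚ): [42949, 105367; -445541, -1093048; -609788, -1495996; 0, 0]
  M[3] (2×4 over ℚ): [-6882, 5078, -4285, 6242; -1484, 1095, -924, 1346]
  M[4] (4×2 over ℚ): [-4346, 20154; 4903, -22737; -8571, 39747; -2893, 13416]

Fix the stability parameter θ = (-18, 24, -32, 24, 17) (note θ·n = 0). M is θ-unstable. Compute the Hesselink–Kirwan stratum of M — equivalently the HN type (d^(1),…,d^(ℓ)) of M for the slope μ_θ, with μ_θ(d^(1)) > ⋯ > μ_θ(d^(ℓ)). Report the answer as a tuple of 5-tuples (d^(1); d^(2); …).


Barcode: M ≅ I[1,1], I[1,5], I[2,5], I[3,3]^2, I[5,5]^2. HN layers by μ_θ (5 steps, strictly decreasing):
  μ^(1)=41/2; μ^(2)=17; μ^(3)=-4; μ^(4)=-18; μ^(5)=-32

((0, 0, 0, 2, 2); (0, 0, 0, 0, 2); (0, 2, 2, 0, 0); (2, 0, 0, 0, 0); (0, 0, 2, 0, 0))


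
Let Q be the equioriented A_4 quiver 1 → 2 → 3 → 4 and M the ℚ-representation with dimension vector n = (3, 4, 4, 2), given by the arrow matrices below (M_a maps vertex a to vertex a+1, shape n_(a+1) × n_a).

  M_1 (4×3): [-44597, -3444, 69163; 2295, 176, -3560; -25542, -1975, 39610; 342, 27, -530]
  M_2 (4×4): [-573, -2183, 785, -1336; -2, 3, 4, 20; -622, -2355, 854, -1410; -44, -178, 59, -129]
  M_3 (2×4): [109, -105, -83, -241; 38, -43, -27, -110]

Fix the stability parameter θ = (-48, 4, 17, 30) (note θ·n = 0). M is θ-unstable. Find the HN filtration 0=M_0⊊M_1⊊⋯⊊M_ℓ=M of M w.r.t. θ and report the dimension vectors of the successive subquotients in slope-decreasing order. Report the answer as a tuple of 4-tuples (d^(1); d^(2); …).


Via rank(M_{q-1}∘⋯∘M_p): M ≅ I[1,2], I[1,4]^2, I[2,3], I[3,3].
μ_θ-semistable layers: μ^(1)=30; μ^(2)=17; μ^(3)=4; μ^(4)=-48

((0, 0, 0, 2); (0, 0, 4, 0); (0, 4, 0, 0); (3, 0, 0, 0))


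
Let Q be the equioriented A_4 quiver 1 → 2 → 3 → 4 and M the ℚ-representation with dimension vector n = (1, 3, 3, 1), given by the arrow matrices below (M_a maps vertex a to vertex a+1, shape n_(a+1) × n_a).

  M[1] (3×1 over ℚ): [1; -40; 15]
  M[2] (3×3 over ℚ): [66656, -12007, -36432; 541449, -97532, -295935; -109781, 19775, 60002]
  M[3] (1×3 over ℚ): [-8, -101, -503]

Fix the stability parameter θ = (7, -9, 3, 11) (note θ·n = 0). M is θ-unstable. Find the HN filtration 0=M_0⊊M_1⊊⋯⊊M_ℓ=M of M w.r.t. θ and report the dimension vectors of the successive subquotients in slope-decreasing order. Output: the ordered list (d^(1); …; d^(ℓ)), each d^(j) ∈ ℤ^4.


Barcode: M ≅ I[1,4], I[2,3]^2. HN layers by μ_θ (4 steps, strictly decreasing):
  μ^(1)=11; μ^(2)=3; μ^(3)=-1; μ^(4)=-9

((0, 0, 0, 1); (0, 0, 3, 0); (1, 1, 0, 0); (0, 2, 0, 0))


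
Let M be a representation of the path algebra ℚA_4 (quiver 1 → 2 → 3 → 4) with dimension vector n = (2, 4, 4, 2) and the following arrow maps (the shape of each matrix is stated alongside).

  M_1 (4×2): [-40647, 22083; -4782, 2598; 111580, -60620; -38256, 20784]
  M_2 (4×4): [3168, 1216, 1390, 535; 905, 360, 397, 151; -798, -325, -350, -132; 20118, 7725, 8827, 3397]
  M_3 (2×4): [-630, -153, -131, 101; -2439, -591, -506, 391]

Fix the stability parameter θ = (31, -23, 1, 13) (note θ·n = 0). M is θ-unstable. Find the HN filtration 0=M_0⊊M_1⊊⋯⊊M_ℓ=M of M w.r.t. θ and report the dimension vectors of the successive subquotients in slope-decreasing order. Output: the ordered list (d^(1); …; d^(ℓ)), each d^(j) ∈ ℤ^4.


Barcode: M ≅ I[1,1], I[1,4], I[2,3]^2, I[2,4]. HN layers by μ_θ (5 steps, strictly decreasing):
  μ^(1)=31; μ^(2)=13; μ^(3)=3; μ^(4)=1; μ^(5)=-23

((1, 0, 0, 0); (0, 0, 0, 2); (1, 1, 1, 0); (0, 0, 3, 0); (0, 3, 0, 0))


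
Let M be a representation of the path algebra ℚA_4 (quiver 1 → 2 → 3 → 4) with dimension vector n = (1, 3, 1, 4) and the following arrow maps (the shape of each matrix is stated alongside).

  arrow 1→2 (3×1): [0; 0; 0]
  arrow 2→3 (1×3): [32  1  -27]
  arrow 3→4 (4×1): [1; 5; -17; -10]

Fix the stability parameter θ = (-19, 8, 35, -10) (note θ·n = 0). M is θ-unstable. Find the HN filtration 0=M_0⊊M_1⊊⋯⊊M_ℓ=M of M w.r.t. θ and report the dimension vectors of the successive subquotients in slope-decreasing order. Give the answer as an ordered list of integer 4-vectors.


Interval decomposition of M: I[1,1], I[2,2]^2, I[2,4], I[4,4]^3.
HN type (ℓ=4): μ^(1)=25/2; μ^(2)=8; μ^(3)=-10; μ^(4)=-19

((0, 0, 1, 1); (0, 3, 0, 0); (0, 0, 0, 3); (1, 0, 0, 0))
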